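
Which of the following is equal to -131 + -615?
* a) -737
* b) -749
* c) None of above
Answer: c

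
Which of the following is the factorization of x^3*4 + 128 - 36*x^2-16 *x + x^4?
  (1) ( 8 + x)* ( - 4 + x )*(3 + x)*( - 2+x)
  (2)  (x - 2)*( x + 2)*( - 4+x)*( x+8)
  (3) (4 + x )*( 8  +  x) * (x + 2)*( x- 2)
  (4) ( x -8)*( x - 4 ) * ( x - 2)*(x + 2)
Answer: 2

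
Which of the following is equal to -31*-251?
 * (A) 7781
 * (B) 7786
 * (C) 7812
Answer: A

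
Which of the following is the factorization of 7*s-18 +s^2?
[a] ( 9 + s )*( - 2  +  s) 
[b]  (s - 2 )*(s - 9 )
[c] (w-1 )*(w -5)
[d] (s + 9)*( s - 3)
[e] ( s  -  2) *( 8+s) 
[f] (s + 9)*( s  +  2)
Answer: a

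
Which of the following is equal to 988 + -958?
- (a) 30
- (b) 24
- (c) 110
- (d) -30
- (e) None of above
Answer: a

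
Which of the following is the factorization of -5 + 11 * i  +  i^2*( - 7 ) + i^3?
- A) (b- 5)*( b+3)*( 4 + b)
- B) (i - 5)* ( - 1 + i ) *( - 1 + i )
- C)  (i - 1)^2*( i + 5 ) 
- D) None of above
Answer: B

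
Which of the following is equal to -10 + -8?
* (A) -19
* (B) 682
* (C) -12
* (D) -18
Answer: D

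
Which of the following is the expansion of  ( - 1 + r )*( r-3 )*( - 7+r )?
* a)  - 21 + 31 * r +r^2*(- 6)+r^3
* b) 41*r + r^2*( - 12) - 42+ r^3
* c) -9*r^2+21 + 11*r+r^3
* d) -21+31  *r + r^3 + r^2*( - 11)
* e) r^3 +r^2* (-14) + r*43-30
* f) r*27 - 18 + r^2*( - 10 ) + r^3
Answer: d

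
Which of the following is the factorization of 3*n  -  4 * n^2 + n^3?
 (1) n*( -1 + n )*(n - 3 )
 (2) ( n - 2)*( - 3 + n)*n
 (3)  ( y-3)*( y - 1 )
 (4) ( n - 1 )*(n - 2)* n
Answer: 1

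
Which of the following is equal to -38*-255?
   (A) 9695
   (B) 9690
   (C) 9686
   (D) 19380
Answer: B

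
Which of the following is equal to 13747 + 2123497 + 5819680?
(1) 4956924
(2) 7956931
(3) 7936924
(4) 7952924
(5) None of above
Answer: 5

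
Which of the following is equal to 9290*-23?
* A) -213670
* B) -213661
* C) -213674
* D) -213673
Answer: A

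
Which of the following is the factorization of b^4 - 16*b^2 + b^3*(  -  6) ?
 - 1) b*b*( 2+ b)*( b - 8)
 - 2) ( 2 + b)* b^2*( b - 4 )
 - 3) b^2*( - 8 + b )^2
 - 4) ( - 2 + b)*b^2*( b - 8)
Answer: 1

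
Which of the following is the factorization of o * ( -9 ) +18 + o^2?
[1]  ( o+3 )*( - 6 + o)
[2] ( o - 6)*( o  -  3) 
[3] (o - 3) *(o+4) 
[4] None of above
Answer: 2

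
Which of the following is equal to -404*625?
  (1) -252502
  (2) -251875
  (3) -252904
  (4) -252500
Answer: 4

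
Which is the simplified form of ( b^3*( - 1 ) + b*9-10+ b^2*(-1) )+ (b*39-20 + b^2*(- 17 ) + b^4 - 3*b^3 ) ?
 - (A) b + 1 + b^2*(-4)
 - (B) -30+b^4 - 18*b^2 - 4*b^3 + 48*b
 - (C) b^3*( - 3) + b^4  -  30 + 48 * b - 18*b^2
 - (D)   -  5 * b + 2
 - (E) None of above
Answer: B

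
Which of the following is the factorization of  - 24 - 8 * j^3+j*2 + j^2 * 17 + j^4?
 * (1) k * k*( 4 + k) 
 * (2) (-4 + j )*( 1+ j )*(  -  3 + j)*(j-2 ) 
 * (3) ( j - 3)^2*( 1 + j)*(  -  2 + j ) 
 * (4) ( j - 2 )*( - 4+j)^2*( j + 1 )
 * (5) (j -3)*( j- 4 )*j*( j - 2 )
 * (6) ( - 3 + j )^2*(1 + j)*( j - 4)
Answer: 2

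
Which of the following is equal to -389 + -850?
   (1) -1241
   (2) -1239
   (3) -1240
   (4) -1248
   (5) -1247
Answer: 2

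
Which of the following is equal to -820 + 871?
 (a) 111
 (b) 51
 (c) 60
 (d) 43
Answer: b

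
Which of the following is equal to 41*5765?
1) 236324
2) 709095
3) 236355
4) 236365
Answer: 4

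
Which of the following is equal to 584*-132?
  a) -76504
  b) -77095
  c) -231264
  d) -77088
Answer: d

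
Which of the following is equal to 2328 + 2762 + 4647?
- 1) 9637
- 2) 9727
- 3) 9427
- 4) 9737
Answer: 4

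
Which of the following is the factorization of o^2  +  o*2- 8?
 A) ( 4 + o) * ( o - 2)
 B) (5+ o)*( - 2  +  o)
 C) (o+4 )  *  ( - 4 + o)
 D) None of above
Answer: A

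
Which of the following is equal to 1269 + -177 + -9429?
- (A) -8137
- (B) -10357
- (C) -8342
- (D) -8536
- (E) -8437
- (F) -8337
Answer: F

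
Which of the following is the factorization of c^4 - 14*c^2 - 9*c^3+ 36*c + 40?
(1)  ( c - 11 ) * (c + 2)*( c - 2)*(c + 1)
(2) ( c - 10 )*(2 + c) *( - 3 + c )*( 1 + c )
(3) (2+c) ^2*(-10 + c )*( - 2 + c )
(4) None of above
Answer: 4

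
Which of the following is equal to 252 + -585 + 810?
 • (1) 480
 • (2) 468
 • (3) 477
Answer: 3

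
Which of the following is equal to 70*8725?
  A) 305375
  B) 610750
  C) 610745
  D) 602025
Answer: B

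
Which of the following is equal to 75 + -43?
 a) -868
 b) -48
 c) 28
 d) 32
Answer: d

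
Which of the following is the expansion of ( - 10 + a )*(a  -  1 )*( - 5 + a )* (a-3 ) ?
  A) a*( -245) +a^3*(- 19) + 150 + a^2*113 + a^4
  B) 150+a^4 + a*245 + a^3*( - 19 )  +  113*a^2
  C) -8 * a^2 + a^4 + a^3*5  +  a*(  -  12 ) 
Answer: A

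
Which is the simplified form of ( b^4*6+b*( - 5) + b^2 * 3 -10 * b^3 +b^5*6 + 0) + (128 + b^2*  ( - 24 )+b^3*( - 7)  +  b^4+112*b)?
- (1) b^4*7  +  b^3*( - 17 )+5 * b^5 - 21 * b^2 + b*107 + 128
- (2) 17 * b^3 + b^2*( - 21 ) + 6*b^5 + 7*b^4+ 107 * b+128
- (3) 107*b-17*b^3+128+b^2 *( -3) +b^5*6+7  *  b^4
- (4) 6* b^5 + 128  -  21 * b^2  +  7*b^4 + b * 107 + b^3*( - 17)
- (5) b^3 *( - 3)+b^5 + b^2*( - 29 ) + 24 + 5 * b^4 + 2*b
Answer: 4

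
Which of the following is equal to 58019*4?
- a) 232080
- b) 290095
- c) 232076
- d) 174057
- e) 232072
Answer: c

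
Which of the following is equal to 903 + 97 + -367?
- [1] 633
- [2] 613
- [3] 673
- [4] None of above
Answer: 1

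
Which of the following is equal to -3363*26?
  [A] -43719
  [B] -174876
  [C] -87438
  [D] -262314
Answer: C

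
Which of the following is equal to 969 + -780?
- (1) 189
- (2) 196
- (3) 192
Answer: 1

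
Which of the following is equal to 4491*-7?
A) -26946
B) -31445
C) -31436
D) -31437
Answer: D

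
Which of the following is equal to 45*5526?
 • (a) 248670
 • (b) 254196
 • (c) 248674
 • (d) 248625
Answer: a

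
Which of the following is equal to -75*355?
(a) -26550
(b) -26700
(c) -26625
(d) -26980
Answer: c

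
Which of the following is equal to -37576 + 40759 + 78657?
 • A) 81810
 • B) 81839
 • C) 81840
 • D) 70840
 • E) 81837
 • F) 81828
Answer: C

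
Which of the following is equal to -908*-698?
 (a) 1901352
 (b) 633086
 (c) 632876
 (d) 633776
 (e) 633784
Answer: e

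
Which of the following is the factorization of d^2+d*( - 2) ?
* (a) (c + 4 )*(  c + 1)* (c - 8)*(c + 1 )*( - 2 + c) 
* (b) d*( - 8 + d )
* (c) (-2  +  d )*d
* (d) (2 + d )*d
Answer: c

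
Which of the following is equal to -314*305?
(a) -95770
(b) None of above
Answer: a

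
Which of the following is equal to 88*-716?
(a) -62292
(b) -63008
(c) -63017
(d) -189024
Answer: b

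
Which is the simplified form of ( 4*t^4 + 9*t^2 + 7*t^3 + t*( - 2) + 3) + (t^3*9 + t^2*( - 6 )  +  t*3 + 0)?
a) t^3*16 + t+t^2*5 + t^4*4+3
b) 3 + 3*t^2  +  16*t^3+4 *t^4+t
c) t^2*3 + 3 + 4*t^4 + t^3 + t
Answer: b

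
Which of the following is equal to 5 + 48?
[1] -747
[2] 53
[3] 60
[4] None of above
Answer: 2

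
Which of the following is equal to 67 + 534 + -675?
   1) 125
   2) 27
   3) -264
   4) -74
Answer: 4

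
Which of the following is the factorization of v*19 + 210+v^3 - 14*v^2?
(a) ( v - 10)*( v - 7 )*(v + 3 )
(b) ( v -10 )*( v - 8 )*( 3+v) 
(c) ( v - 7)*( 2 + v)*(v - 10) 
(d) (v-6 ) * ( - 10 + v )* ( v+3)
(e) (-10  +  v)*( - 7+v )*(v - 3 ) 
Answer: a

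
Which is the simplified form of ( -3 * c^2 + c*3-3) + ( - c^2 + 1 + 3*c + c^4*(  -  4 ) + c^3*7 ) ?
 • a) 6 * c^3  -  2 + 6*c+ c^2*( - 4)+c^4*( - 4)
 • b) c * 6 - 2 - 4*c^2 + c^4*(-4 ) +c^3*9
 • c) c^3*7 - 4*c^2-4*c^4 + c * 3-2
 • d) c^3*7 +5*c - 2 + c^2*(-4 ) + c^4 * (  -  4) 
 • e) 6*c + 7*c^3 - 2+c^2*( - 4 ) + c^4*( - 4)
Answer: e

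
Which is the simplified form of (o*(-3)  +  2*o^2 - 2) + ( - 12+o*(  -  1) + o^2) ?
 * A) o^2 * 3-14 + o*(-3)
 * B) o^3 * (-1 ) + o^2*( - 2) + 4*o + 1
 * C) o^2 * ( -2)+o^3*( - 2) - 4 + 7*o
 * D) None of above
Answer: D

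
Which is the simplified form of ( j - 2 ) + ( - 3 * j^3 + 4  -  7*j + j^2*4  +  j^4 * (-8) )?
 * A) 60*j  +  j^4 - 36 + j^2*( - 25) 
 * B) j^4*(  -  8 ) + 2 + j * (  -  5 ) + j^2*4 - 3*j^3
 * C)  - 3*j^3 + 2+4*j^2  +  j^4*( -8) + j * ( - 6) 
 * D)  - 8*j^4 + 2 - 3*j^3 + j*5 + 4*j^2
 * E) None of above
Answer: C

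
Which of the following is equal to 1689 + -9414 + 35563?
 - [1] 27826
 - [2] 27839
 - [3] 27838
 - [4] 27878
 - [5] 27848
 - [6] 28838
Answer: 3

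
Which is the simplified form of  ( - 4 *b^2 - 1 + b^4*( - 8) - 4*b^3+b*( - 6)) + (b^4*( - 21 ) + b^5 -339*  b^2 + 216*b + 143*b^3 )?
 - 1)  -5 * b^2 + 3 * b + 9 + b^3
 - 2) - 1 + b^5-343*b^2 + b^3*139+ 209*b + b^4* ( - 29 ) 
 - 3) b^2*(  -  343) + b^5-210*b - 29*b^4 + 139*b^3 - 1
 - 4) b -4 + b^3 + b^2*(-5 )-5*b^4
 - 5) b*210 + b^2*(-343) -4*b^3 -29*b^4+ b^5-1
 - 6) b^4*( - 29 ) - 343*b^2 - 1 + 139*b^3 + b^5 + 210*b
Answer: 6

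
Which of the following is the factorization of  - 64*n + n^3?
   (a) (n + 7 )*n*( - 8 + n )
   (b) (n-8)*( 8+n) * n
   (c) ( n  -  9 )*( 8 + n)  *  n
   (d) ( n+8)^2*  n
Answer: b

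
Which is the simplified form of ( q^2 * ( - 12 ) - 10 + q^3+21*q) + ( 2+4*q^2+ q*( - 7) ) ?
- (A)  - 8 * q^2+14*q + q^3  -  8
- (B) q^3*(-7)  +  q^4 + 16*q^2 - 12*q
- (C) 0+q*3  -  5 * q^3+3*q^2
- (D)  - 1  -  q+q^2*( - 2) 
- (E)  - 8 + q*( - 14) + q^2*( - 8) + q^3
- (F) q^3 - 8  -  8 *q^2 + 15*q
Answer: A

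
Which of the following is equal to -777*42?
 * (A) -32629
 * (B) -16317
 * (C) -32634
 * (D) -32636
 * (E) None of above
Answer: C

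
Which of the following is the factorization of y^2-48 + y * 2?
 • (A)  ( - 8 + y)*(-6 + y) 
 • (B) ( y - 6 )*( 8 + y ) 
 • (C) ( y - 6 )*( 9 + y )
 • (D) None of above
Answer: B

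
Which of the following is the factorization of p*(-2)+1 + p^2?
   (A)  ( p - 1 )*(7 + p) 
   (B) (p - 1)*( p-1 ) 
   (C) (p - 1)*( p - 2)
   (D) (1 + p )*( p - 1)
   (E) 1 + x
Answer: B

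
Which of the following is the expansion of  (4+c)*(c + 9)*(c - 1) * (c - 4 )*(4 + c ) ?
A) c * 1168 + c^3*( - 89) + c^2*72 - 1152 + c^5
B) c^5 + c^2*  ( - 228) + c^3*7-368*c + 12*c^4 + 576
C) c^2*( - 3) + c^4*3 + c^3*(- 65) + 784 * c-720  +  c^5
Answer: B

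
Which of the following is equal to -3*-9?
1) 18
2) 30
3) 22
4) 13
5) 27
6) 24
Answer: 5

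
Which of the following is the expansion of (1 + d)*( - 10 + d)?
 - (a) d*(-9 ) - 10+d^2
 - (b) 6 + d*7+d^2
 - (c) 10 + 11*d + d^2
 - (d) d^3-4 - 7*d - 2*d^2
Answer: a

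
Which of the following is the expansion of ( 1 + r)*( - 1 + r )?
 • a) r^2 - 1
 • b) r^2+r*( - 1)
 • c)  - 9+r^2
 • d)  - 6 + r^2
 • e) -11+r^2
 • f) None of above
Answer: a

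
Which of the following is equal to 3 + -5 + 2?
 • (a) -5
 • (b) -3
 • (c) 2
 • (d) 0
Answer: d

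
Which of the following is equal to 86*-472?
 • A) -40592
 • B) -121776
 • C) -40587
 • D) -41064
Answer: A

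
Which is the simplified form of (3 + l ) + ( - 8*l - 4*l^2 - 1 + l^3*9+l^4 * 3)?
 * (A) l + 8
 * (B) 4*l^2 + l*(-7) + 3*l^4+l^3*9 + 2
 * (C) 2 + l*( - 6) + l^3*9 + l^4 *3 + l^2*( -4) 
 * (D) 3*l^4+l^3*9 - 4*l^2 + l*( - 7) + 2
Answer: D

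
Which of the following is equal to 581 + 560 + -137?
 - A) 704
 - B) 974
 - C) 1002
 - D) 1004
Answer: D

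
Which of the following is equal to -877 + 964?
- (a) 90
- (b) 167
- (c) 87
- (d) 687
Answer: c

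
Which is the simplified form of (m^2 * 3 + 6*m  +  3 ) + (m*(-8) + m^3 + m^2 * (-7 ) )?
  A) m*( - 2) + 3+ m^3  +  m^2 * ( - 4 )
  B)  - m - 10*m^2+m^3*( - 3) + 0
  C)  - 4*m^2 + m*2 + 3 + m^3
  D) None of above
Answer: A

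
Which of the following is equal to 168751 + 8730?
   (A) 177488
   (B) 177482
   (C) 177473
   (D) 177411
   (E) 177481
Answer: E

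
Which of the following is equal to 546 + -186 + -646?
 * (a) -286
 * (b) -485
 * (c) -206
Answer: a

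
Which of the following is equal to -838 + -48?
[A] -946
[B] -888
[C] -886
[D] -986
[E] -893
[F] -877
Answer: C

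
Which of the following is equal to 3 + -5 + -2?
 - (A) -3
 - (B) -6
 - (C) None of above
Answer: C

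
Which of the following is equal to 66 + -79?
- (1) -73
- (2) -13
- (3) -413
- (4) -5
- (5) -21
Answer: 2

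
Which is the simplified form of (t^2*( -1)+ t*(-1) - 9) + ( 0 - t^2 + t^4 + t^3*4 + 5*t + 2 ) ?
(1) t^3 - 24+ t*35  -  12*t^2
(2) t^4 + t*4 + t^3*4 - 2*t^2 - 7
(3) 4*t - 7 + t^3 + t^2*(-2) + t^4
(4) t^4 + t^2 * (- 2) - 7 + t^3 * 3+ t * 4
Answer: 2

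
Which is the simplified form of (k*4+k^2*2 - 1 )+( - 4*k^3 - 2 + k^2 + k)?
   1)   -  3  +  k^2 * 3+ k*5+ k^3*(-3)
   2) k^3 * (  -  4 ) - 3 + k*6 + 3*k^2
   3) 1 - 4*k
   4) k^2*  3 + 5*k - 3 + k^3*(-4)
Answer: 4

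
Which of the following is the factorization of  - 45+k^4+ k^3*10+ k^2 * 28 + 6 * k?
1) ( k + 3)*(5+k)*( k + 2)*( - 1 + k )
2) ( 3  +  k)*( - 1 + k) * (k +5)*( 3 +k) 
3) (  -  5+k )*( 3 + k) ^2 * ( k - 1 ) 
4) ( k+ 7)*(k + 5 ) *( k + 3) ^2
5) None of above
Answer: 2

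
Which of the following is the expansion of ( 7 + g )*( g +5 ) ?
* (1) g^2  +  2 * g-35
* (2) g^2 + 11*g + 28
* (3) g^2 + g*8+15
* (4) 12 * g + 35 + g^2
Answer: 4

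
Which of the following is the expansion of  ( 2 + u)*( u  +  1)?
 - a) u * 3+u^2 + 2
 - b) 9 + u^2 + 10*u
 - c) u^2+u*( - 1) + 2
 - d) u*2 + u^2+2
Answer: a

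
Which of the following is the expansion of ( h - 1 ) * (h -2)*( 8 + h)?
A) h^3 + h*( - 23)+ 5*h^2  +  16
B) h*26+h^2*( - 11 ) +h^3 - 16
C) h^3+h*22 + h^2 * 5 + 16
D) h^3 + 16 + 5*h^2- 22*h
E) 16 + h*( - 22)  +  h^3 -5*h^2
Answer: D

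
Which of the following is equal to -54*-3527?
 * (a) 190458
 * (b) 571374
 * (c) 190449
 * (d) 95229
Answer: a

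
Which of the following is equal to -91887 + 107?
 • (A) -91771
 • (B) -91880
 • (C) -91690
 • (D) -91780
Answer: D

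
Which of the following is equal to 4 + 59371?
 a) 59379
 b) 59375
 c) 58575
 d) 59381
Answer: b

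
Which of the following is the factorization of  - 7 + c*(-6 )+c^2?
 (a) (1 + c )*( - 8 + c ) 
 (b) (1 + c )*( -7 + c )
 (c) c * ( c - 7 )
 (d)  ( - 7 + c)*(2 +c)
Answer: b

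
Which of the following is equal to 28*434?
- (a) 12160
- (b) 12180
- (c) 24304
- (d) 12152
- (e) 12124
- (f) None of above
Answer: d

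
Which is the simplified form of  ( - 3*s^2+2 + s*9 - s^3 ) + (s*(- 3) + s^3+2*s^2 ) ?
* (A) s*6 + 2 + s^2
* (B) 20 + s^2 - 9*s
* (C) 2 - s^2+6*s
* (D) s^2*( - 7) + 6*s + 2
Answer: C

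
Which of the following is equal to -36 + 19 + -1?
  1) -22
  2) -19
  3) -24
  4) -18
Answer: 4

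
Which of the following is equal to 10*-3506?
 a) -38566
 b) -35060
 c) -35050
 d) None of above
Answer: b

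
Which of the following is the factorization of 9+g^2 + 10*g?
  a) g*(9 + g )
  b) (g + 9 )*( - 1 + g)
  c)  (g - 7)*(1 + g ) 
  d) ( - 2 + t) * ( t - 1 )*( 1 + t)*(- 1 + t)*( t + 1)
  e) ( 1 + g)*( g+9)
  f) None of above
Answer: e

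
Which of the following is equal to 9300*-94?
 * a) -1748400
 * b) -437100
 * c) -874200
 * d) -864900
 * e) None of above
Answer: c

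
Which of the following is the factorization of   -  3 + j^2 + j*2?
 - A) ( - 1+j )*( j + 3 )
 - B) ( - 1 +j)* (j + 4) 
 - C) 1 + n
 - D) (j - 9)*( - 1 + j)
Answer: A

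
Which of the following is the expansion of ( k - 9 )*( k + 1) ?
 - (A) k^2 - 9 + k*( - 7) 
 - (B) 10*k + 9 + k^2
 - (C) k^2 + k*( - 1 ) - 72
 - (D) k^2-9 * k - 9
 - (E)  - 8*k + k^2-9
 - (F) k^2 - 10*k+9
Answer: E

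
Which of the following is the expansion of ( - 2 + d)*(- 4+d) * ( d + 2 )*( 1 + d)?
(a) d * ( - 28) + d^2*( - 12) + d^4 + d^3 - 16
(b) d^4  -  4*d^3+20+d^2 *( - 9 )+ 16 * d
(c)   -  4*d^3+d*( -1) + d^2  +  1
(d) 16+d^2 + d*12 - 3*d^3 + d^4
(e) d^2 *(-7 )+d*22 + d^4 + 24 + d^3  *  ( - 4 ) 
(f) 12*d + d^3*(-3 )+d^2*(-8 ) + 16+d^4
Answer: f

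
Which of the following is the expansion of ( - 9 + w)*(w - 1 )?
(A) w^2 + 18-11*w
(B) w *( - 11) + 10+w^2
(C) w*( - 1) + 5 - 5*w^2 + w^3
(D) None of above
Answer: D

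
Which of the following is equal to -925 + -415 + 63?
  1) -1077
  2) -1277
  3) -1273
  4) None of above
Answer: 2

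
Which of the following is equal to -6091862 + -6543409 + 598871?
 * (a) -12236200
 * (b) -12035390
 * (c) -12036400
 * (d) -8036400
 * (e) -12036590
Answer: c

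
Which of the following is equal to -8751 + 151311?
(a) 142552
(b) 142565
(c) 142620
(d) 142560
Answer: d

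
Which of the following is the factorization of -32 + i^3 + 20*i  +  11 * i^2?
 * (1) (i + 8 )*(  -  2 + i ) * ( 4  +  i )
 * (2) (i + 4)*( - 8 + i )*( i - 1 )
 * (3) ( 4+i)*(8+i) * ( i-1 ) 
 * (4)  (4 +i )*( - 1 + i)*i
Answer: 3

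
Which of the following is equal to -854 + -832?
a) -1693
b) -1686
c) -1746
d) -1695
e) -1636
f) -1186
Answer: b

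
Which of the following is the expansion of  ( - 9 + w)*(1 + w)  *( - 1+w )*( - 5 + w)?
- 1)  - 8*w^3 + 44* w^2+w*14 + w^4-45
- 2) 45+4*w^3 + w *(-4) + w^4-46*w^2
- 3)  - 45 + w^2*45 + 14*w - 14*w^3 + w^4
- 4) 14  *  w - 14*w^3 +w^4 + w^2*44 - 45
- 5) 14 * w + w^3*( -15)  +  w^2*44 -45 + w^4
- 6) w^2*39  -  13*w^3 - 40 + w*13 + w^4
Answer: 4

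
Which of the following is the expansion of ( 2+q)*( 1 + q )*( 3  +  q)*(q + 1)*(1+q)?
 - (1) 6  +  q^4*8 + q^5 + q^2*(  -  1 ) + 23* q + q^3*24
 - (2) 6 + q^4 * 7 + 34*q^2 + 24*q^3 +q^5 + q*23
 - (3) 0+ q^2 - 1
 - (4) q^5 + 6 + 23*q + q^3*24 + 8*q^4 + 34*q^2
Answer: 4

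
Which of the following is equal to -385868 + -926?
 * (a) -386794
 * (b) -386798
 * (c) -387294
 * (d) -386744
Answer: a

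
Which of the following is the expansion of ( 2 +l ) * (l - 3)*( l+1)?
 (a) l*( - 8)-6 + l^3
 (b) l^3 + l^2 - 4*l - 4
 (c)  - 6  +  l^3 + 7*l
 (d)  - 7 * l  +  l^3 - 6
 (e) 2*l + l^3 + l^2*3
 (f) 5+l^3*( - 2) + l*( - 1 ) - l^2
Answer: d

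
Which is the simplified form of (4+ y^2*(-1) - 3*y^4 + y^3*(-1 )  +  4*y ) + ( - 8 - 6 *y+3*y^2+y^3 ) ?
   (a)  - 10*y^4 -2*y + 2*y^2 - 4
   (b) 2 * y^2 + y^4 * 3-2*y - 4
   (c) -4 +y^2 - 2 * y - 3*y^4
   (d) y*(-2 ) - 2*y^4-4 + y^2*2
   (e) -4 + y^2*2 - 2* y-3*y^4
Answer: e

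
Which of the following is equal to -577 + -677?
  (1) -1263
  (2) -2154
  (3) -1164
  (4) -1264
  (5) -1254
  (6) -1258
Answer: 5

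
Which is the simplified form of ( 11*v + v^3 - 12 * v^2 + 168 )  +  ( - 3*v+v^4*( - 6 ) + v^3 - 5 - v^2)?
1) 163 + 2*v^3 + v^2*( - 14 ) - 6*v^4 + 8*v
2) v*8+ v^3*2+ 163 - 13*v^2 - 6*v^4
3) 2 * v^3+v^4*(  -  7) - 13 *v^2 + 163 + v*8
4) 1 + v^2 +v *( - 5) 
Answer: 2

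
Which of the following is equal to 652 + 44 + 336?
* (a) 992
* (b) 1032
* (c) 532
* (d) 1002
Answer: b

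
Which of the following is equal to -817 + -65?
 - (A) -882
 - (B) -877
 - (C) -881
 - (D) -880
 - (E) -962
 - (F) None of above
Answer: A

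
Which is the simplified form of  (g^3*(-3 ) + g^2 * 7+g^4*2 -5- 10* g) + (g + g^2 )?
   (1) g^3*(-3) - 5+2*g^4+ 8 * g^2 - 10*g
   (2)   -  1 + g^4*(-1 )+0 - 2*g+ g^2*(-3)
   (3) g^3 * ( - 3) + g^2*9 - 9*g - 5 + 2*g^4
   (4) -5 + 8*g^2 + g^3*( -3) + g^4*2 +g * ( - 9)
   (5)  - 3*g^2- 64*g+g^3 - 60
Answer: 4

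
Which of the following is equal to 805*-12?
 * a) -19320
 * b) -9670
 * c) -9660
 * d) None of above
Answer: c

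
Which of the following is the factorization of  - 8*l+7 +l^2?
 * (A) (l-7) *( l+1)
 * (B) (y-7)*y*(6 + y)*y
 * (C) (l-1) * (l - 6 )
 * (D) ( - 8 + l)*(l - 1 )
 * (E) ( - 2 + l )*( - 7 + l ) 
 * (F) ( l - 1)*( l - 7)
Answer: F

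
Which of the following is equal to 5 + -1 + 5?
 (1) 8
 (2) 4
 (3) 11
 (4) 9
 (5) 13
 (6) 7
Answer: 4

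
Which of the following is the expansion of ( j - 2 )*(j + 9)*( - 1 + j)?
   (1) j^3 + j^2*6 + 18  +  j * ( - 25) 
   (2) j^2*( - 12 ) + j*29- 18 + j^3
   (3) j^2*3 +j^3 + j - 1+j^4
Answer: 1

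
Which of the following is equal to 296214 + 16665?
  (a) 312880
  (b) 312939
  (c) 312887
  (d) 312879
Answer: d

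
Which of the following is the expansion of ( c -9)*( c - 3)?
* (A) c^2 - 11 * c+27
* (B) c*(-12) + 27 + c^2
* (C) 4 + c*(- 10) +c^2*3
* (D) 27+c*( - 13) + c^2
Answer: B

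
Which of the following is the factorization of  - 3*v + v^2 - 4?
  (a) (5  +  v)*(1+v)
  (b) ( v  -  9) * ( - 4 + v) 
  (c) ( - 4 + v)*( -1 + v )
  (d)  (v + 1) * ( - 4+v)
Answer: d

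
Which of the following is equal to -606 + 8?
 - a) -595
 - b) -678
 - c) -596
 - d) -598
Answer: d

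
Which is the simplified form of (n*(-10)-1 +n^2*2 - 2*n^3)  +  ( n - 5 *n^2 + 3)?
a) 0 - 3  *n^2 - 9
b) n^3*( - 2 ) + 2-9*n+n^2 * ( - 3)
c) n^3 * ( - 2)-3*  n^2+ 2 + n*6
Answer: b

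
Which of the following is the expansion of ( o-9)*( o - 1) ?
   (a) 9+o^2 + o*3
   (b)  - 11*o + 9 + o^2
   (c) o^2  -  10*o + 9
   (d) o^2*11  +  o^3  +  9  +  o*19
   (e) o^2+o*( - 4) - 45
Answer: c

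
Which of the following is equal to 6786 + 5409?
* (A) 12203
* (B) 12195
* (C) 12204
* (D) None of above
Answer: B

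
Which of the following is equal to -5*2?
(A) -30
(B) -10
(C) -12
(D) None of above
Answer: B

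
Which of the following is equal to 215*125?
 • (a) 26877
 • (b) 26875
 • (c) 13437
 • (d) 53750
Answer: b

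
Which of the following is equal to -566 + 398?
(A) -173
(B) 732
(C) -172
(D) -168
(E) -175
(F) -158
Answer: D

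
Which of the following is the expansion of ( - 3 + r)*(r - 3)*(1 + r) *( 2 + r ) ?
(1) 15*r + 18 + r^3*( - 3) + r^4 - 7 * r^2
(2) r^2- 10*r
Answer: 1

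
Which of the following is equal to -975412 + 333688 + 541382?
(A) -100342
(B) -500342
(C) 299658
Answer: A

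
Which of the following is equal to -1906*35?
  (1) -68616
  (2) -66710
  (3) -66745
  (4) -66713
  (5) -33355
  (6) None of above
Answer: 2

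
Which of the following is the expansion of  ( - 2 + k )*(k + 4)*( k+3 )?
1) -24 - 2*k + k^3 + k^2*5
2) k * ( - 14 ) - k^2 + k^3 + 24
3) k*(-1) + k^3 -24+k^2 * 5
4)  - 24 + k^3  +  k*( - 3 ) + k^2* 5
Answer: 1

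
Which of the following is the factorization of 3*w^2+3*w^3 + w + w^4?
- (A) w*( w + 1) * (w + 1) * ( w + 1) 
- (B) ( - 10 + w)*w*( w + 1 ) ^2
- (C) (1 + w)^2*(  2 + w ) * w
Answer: A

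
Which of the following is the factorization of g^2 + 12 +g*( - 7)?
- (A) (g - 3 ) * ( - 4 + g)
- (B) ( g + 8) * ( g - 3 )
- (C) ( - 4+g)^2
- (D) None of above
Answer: A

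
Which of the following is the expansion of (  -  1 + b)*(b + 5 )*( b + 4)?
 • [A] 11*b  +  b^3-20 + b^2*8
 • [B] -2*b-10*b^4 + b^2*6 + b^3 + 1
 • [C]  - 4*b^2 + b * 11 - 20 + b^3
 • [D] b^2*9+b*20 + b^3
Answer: A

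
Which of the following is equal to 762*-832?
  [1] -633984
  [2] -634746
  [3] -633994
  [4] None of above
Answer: 1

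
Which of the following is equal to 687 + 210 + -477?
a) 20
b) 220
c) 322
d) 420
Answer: d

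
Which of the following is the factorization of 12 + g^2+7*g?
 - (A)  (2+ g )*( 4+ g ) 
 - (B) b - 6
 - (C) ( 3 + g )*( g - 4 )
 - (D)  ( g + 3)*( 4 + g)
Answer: D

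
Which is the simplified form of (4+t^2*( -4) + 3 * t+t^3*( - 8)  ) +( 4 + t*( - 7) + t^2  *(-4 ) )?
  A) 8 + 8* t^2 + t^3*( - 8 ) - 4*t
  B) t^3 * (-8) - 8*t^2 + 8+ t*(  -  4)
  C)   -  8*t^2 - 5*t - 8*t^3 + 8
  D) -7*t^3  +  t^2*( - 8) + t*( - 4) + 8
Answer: B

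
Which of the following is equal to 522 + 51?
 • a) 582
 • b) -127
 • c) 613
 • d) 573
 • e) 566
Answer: d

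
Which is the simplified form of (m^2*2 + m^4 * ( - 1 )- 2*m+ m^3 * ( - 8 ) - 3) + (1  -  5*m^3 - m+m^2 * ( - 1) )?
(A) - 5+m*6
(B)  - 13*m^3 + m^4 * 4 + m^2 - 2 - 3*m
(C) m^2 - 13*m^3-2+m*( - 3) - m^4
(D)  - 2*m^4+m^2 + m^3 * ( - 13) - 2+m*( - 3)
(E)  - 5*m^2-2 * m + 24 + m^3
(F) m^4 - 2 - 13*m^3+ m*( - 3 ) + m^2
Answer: C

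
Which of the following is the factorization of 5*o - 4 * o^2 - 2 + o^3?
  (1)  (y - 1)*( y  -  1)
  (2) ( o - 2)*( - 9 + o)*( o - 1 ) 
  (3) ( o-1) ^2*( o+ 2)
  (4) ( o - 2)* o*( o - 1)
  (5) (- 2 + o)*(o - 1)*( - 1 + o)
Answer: 5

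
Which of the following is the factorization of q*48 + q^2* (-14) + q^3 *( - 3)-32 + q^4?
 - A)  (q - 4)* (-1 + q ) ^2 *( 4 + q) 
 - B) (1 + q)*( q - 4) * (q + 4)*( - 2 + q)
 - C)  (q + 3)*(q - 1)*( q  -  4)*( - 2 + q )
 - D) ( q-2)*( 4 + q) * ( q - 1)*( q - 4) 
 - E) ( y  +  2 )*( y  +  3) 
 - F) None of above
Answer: D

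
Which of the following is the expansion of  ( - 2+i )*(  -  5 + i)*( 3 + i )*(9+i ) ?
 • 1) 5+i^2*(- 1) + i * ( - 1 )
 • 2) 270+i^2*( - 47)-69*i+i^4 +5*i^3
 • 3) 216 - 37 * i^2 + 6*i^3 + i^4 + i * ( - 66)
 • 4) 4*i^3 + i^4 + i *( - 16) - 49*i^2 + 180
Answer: 2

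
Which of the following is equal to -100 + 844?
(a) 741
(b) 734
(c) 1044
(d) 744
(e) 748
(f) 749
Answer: d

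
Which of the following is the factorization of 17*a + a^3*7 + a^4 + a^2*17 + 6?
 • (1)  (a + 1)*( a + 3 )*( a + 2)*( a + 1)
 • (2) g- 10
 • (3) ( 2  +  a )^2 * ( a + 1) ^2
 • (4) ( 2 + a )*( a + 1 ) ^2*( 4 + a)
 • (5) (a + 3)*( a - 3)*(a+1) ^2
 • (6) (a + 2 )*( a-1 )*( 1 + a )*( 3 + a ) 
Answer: 1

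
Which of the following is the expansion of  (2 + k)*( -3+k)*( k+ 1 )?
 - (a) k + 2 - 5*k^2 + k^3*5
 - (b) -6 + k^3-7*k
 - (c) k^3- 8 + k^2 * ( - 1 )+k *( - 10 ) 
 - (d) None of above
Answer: b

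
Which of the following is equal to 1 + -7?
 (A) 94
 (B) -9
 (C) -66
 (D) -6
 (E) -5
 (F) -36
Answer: D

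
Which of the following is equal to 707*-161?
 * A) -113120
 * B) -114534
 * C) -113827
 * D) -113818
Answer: C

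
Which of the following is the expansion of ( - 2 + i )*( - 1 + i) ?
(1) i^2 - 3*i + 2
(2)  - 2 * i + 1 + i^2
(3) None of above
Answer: 1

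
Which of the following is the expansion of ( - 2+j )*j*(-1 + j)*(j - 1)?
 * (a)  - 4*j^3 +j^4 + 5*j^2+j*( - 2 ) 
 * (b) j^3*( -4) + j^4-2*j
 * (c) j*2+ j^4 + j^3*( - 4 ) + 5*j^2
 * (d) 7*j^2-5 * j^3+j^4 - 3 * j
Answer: a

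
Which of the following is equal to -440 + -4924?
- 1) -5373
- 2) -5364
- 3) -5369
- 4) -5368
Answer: 2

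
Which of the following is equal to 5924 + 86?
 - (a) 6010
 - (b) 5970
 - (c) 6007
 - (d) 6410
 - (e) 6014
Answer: a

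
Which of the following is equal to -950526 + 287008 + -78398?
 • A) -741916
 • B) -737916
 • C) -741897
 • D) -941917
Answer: A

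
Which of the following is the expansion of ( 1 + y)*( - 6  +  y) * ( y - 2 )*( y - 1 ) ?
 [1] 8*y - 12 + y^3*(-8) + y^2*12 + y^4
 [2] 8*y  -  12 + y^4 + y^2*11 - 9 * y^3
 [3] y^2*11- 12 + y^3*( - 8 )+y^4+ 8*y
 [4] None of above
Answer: 3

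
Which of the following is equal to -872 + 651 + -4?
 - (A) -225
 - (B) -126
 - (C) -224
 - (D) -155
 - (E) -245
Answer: A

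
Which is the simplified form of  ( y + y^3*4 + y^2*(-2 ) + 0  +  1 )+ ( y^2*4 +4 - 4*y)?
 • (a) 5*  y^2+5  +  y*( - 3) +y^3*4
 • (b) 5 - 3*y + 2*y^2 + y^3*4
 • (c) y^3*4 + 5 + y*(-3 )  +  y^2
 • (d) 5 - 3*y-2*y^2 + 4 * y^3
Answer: b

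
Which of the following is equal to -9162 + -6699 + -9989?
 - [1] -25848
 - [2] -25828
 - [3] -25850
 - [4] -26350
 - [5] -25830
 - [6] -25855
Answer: 3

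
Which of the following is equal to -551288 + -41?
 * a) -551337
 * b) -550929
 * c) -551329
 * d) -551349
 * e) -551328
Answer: c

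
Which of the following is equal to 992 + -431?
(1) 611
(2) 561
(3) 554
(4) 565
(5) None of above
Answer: 2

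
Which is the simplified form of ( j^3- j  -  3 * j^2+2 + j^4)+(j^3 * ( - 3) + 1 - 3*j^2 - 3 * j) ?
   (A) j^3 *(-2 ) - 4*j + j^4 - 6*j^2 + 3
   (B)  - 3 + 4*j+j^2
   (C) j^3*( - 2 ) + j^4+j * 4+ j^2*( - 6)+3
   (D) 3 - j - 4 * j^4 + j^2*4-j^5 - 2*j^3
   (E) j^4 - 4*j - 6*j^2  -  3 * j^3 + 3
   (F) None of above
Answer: A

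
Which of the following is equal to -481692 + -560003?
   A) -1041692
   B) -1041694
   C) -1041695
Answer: C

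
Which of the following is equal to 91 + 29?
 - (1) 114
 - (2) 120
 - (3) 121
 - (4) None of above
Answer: 2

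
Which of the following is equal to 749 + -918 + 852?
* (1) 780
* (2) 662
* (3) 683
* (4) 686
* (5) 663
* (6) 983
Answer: 3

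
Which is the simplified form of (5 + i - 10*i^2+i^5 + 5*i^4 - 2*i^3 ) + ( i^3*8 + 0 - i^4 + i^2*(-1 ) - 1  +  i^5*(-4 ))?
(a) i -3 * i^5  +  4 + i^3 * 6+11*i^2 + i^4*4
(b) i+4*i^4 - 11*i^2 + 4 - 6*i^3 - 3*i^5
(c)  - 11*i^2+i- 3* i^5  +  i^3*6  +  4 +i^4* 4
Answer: c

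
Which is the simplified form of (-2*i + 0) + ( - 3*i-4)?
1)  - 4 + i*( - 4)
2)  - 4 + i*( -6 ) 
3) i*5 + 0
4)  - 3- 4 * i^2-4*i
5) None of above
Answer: 5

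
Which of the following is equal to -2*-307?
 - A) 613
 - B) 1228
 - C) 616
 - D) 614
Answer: D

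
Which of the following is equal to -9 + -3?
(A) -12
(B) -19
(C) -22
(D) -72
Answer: A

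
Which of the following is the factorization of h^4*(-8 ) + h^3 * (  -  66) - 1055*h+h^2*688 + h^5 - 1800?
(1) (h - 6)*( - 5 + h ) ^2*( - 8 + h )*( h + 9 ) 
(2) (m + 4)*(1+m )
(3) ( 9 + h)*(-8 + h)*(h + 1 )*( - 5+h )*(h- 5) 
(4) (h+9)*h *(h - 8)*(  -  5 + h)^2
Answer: 3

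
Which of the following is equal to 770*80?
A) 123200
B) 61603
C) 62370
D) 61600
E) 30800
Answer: D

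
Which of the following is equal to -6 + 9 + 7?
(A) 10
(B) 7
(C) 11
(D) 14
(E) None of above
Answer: A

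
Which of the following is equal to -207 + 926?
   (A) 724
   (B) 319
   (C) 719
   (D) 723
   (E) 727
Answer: C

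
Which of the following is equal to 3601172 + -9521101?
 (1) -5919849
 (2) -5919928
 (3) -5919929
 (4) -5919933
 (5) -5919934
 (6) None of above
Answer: 3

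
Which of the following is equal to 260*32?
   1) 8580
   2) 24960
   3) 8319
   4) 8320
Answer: 4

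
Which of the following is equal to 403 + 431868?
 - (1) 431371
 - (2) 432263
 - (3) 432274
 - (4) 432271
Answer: 4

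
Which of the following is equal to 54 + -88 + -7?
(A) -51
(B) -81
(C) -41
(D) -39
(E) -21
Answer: C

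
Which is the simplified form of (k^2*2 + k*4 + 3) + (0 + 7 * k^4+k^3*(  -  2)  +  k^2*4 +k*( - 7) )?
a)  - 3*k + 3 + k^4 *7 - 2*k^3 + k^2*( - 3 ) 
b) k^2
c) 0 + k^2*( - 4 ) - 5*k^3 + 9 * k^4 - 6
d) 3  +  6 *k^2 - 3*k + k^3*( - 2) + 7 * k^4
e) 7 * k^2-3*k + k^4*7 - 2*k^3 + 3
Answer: d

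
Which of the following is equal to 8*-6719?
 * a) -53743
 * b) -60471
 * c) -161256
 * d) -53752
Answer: d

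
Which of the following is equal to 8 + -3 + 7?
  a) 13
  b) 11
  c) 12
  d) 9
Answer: c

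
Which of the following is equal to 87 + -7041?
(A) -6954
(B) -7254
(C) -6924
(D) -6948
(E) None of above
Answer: A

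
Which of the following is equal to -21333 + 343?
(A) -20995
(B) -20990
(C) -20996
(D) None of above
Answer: B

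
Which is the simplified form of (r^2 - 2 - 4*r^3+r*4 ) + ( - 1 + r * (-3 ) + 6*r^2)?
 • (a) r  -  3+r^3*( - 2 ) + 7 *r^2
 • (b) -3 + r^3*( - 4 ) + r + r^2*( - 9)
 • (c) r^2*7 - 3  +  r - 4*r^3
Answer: c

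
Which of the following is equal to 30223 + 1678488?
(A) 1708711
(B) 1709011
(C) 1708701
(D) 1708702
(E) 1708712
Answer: A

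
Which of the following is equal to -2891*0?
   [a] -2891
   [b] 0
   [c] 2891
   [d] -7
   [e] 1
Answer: b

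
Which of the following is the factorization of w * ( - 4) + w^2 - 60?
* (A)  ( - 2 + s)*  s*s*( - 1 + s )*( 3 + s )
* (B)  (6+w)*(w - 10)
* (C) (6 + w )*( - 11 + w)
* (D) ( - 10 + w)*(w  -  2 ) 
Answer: B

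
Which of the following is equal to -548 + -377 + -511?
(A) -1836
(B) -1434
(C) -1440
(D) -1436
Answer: D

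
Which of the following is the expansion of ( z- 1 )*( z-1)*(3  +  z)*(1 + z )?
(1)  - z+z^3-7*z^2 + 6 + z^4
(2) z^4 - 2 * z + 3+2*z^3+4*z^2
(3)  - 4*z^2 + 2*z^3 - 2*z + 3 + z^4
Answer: 3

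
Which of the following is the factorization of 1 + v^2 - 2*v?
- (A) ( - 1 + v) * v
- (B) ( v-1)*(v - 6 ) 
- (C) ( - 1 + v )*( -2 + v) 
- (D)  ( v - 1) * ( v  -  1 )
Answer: D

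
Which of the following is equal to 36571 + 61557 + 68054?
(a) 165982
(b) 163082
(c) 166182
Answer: c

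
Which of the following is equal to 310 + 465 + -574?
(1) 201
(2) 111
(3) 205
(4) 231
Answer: 1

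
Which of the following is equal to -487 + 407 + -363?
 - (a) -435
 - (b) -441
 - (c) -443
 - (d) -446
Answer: c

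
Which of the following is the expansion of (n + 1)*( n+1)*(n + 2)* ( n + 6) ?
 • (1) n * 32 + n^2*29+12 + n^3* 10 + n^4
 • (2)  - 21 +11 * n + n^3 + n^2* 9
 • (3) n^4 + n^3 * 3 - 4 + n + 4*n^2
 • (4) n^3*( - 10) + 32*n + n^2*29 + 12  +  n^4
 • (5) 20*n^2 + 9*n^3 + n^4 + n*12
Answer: 1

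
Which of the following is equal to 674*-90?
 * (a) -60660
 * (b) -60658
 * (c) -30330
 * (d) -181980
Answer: a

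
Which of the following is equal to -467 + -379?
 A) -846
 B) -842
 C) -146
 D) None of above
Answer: A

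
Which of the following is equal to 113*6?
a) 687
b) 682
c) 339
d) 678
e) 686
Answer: d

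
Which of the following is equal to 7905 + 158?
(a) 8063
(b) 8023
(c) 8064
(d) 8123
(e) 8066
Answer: a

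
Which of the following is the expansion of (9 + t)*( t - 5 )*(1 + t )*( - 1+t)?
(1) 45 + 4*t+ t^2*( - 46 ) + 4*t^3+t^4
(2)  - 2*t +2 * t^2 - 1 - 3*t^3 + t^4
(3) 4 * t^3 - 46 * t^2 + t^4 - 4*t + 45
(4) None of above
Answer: 3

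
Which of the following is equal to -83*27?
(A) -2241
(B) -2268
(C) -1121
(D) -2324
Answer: A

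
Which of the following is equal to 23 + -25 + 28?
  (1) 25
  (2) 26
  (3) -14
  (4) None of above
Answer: 2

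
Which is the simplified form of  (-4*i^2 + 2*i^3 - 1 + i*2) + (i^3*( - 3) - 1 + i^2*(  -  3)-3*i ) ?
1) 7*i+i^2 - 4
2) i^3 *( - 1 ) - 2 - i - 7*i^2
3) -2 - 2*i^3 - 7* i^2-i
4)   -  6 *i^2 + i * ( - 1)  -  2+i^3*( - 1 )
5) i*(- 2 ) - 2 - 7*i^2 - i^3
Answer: 2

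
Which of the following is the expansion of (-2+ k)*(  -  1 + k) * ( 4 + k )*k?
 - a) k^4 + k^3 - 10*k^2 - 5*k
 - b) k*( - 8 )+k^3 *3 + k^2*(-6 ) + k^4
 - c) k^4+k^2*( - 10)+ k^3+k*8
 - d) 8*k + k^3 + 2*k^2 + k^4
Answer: c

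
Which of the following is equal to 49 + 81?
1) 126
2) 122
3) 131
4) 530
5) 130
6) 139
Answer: 5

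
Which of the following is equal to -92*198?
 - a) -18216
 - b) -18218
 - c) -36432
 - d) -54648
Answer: a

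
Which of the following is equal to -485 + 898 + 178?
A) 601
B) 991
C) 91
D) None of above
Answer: D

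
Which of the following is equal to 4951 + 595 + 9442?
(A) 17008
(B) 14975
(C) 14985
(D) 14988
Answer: D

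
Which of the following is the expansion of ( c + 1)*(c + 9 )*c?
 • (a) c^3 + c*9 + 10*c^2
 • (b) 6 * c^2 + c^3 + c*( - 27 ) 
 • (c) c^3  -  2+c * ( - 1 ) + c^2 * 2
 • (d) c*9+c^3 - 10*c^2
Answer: a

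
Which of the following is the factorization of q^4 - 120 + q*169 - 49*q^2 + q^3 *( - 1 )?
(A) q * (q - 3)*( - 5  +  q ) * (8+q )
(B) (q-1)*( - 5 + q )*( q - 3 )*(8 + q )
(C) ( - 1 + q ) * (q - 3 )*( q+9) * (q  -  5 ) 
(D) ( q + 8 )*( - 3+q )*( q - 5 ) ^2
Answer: B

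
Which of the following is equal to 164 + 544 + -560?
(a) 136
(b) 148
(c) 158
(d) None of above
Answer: b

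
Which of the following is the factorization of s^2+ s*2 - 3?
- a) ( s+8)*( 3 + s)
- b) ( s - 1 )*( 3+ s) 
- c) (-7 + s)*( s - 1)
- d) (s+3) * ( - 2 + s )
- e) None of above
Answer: b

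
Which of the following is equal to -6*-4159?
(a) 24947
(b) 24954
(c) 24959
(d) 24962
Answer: b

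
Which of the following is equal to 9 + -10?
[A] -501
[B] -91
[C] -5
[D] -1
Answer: D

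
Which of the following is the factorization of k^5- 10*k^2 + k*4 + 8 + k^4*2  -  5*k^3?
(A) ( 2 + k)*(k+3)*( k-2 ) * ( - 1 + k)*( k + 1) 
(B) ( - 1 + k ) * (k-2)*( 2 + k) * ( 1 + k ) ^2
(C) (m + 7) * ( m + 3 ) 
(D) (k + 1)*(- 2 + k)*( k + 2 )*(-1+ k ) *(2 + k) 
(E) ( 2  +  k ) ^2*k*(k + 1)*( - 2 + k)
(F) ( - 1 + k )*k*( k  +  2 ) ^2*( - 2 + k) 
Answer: D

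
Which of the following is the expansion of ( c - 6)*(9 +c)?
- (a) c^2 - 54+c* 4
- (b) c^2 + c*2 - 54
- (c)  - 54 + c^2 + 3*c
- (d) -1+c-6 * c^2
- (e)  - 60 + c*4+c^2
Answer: c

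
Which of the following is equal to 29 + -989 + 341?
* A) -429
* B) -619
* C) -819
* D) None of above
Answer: B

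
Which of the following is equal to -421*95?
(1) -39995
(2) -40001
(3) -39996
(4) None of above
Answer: 1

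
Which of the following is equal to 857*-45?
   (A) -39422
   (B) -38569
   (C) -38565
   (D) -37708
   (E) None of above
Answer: C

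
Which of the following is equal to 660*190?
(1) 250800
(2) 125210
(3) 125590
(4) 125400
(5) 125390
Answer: 4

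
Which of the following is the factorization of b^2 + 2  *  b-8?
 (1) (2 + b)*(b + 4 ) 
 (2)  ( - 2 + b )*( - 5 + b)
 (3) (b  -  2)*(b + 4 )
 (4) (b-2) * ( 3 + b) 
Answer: 3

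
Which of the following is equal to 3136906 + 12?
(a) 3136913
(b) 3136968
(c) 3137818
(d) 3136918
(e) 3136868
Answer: d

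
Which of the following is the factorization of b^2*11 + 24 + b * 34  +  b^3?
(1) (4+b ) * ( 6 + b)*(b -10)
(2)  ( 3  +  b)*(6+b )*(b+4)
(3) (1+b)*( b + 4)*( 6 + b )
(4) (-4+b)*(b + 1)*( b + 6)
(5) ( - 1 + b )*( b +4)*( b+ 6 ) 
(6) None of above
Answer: 3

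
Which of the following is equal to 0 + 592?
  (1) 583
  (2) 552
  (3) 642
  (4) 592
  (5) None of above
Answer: 4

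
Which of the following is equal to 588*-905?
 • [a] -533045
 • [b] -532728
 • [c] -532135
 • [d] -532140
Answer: d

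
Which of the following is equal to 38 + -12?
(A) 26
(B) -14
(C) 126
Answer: A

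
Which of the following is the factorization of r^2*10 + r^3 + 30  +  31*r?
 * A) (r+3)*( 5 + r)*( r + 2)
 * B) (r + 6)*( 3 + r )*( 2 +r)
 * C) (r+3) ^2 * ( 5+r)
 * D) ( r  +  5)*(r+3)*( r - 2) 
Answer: A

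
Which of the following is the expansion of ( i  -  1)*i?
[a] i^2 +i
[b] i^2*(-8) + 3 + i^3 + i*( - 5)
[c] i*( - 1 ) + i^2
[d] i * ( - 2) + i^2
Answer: c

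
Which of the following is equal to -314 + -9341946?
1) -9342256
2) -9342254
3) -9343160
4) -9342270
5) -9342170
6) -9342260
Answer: 6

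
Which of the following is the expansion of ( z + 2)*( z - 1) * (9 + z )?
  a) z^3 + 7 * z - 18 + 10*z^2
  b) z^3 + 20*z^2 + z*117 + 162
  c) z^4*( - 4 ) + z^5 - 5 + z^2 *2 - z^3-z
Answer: a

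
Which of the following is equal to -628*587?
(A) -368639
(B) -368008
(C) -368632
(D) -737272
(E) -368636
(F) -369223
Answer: E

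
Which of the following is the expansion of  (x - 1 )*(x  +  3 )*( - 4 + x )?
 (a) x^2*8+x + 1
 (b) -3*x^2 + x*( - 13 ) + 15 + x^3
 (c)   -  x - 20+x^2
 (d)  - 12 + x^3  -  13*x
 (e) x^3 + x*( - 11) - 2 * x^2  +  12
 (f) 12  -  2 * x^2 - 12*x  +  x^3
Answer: e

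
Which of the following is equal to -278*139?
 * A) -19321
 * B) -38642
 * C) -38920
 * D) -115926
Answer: B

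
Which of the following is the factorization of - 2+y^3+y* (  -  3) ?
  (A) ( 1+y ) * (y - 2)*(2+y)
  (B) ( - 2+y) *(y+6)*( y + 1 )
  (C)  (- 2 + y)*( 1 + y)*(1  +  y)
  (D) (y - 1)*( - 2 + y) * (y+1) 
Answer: C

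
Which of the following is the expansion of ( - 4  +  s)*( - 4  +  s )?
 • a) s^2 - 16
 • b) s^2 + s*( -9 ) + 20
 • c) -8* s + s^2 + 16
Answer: c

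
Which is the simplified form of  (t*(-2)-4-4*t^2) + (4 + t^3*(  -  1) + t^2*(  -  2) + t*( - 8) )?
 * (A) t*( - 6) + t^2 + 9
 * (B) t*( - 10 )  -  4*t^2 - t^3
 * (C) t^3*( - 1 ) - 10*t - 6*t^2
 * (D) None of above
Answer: C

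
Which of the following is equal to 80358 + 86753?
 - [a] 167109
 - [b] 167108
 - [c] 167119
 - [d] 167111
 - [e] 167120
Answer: d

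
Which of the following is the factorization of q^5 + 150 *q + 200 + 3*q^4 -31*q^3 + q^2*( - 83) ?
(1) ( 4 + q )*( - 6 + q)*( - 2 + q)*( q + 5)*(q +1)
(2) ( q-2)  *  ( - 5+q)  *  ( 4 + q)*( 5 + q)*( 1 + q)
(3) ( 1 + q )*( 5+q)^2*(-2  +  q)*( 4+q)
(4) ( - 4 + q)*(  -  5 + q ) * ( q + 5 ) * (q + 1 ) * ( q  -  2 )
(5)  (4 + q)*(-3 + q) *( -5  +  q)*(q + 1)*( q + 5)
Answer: 2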